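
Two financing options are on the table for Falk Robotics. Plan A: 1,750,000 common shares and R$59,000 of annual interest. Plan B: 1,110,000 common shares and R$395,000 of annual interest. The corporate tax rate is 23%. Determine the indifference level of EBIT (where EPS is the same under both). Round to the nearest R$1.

R$977,750

At indifference, (EBIT − 59,000)(1 − t)/1,750,000 = (EBIT − 395,000)(1 − t)/1,110,000.
Cancelling (1 − t) and cross-multiplying: 1,110,000·(EBIT − 59,000) = 1,750,000·(EBIT − 395,000).
EBIT × (1,750,000 − 1,110,000) = 395,000 × 1,750,000 − 59,000 × 1,110,000 = 625,760,000,000, so EBIT = 625,760,000,000 ÷ 640,000 = 977,750.00.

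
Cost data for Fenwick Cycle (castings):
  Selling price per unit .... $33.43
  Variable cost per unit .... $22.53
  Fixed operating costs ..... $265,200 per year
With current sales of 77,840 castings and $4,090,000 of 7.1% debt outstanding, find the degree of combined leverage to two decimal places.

Total contribution margin = 77,840 × $10.90 = $848,456.00.
Subtracting fixed costs: EBIT = $848,456.00 − $265,200 = $583,256.00. Interest = $290,390.00.
DOL = $848,456.00 ÷ $583,256.00 = 1.4547; DFL = $583,256.00 ÷ $292,866.00 = 1.9915.
DCL = DOL × DFL = 1.4547 × 1.9915 = 2.8970.

2.90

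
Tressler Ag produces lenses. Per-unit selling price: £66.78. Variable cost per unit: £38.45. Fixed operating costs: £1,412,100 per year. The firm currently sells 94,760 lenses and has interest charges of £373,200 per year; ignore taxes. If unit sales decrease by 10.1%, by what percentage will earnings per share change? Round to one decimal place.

-30.2%

Total contribution margin = 94,760 × £28.33 = £2,684,550.80.
Operating income = contribution − fixed costs = £2,684,550.80 − £1,412,100 = £1,272,450.80.
Interest = £373,200.00, so EBIT − I = £899,250.80.
Degree of combined leverage = contribution ÷ (EBIT − I) = £2,684,550.80 ÷ £899,250.80 = 2.9853.
%ΔEPS = DCL × %ΔSales = 2.9853 × -10.1% = -30.2%.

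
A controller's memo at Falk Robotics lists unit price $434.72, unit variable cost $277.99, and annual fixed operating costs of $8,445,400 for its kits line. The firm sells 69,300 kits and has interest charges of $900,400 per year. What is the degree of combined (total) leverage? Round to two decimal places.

Total contribution margin = 69,300 × $156.73 = $10,861,389.00.
Subtracting fixed costs: EBIT = $10,861,389.00 − $8,445,400 = $2,415,989.00. Interest = $900,400.00.
DOL = $10,861,389.00 ÷ $2,415,989.00 = 4.4956; DFL = $2,415,989.00 ÷ $1,515,589.00 = 1.5941.
DCL = DOL × DFL = 4.4956 × 1.5941 = 7.1664.

7.17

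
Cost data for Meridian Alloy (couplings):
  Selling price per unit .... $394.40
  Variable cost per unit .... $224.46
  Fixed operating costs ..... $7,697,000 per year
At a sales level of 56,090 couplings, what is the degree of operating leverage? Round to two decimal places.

At 56,090 units, contribution = 56,090 × $169.94 = $9,531,934.60.
EBIT = $9,531,934.60 − $7,697,000 = $1,834,934.60.
DOL = contribution ÷ EBIT = $9,531,934.60 ÷ $1,834,934.60 = 5.1947.

5.19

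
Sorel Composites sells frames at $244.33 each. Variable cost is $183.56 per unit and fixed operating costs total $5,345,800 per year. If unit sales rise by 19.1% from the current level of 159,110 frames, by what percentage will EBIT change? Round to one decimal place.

At 159,110 units, contribution = 159,110 × $60.77 = $9,669,114.70.
Subtracting fixed costs: EBIT = $9,669,114.70 − $5,345,800 = $4,323,314.70.
DOL = contribution ÷ EBIT = $9,669,114.70 ÷ $4,323,314.70 = 2.2365.
%ΔEBIT = DOL × %ΔSales = 2.2365 × +19.1% = +42.7%.

+42.7%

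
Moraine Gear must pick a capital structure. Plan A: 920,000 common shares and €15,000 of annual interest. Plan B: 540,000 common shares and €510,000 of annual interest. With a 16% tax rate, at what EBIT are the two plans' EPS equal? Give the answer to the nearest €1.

Set EPS_A = EPS_B: (EBIT − €15,000)(1 − 0.16) ÷ 920,000 = (EBIT − €510,000)(1 − 0.16) ÷ 540,000.
The (1 − t) factor cancels: (EBIT − 15,000) × 540,000 = (EBIT − 510,000) × 920,000.
Solving, EBIT = (510,000·920,000 − 15,000·540,000) / (920,000 − 540,000) = 461,100,000,000 / 380,000 = 1,213,421.05.

€1,213,421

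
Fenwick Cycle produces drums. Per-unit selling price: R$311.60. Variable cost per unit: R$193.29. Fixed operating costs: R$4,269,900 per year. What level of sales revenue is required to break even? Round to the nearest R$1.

R$11,245,887

Contribution margin per unit = R$311.60 − R$193.29 = R$118.31, a CM ratio of R$118.31 ÷ R$311.60 = 0.3797.
Break-even revenue = fixed costs × price ÷ CM = R$4,269,900 × R$311.60 ÷ R$118.31 = R$11,245,887.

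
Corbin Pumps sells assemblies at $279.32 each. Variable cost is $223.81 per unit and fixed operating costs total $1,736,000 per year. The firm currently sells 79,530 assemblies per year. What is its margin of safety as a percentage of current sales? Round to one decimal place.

60.7%

Each unit contributes $279.32 − $223.81 = $55.51. Break-even units = $1,736,000 ÷ $55.51 = 31,273.64; break-even revenue = 31,273.64 × $279.32 = $8,735,354.35.
Current sales = 79,530 × $279.32 = $22,214,319.60.
Margin of safety = ($22,214,319.60 − $8,735,354.35) ÷ $22,214,319.60 = 60.7%.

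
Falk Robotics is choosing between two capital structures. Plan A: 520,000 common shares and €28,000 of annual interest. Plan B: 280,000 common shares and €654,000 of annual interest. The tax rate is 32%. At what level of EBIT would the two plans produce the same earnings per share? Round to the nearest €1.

€1,384,333

Set EPS_A = EPS_B: (EBIT − €28,000)(1 − 0.32) ÷ 520,000 = (EBIT − €654,000)(1 − 0.32) ÷ 280,000.
Cancelling (1 − t) and cross-multiplying: 280,000·(EBIT − 28,000) = 520,000·(EBIT − 654,000).
Solving, EBIT = (654,000·520,000 − 28,000·280,000) / (520,000 − 280,000) = 332,240,000,000 / 240,000 = 1,384,333.33.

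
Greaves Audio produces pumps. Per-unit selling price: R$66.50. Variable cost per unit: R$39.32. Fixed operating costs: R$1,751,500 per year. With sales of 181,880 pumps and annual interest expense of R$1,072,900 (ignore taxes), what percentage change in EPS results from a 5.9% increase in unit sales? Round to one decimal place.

Contribution at this volume is 181,880 × R$27.18 = R$4,943,498.40.
EBIT = R$4,943,498.40 − R$1,751,500 = R$3,191,998.40.
Interest = R$1,072,900.00, so EBIT − I = R$2,119,098.40.
Degree of combined leverage = contribution ÷ (EBIT − I) = R$4,943,498.40 ÷ R$2,119,098.40 = 2.3328.
EPS therefore changes by 2.3328 × (+5.9%) = +13.8%.

+13.8%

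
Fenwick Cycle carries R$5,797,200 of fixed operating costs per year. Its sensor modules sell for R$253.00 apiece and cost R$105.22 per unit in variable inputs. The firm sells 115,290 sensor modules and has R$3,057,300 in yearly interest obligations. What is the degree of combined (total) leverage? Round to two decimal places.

2.08

Total contribution margin = 115,290 × R$147.78 = R$17,037,556.20.
EBIT = R$17,037,556.20 − R$5,797,200 = R$11,240,356.20. Interest = R$3,057,300.00.
DOL = R$17,037,556.20 ÷ R$11,240,356.20 = 1.5157; DFL = R$11,240,356.20 ÷ R$8,183,056.20 = 1.3736.
DCL = DOL × DFL = 1.5157 × 1.3736 = 2.0820.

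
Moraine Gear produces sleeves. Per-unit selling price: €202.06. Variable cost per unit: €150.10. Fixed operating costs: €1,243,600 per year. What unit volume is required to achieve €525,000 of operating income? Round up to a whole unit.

34,038 sleeves

Contribution margin per unit = €202.06 − €150.10 = €51.96.
Required volume = (fixed costs + target profit) ÷ CM = (€1,243,600 + €525,000) ÷ €51.96 = 34,037.72, so 34,038 sleeves.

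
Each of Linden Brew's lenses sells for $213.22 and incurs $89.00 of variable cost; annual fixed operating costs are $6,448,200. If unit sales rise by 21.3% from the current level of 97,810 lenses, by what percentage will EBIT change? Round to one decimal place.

+45.4%

At 97,810 units, contribution = 97,810 × $124.22 = $12,149,958.20.
Operating income = contribution − fixed costs = $12,149,958.20 − $6,448,200 = $5,701,758.20.
Degree of operating leverage = $12,149,958.20 / $5,701,758.20 = 2.1309.
%ΔEBIT = DOL × %ΔSales = 2.1309 × +21.3% = +45.4%.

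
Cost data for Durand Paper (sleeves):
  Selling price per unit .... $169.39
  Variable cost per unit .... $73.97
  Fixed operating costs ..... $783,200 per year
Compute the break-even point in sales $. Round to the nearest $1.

$1,390,340

CM per unit = $169.39 − $73.97 = $95.42; CM ratio = $95.42 / $169.39 = 0.5633.
Break-even sales = FC ÷ CM ratio = $783,200 × $169.39 / $95.42 = $1,390,340.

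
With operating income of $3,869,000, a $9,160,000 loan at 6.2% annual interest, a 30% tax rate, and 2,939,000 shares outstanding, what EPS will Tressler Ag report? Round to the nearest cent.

$0.79

Pre-tax income = $3,869,000 − $567,920.00 = $3,301,080.00.
Net income = $3,301,080.00 × (1 − 0.30) = $2,310,756.00.
EPS = $2,310,756.00 ÷ 2,939,000 = $0.79.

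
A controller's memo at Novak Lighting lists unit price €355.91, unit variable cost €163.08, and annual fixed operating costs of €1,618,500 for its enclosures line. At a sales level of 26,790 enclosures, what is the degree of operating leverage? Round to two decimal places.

1.46

Contribution at this volume is 26,790 × €192.83 = €5,165,915.70.
Operating income = contribution − fixed costs = €5,165,915.70 − €1,618,500 = €3,547,415.70.
Degree of operating leverage = €5,165,915.70 / €3,547,415.70 = 1.4562.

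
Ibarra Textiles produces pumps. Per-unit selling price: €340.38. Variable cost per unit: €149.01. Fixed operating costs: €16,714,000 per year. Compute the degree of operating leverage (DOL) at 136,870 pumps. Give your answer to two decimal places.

2.76

At 136,870 units, contribution = 136,870 × €191.37 = €26,192,811.90.
EBIT = €26,192,811.90 − €16,714,000 = €9,478,811.90.
So DOL = total CM / EBIT = €26,192,811.90 / €9,478,811.90 = 2.7633.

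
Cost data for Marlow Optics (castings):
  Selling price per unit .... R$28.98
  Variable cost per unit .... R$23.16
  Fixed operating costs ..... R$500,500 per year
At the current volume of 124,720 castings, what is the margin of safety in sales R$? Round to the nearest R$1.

Contribution margin per unit = R$28.98 − R$23.16 = R$5.82. Break-even units = R$500,500 ÷ R$5.82 = 85,996.56; break-even revenue = 85,996.56 × R$28.98 = R$2,492,180.41.
Current sales = 124,720 × R$28.98 = R$3,614,385.60.
Margin of safety = R$3,614,385.60 − R$2,492,180.41 = R$1,122,205.

R$1,122,205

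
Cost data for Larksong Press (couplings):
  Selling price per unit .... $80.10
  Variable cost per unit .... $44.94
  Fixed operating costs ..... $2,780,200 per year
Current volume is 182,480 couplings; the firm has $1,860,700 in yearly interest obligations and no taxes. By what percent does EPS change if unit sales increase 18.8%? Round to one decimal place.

+68.0%

Contribution at this volume is 182,480 × $35.16 = $6,415,996.80.
Subtracting fixed costs: EBIT = $6,415,996.80 − $2,780,200 = $3,635,796.80.
Interest = $1,860,700.00, so EBIT − I = $1,775,096.80.
DCL = total CM / (EBIT − I) = $6,415,996.80 / $1,775,096.80 = 3.6144.
EPS therefore changes by 3.6144 × (+18.8%) = +68.0%.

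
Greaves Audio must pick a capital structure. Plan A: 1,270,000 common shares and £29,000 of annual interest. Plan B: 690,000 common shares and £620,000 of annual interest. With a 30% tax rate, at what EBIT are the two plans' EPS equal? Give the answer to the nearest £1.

Set EPS_A = EPS_B: (EBIT − £29,000)(1 − 0.30) ÷ 1,270,000 = (EBIT − £620,000)(1 − 0.30) ÷ 690,000.
The (1 − t) factor cancels: (EBIT − 29,000) × 690,000 = (EBIT − 620,000) × 1,270,000.
Solving, EBIT = (620,000·1,270,000 − 29,000·690,000) / (1,270,000 − 690,000) = 767,390,000,000 / 580,000 = 1,323,086.21.

£1,323,086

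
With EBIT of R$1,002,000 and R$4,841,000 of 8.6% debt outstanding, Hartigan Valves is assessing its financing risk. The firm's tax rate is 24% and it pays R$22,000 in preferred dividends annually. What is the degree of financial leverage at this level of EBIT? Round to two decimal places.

Interest = R$416,326.00.
Preferred dividends grossed up pre-tax: R$22,000 / (1 − 0.24) = R$28,947.37.
DFL = EBIT ÷ [EBIT − I − D_p/(1−t)] = R$1,002,000 ÷ [R$1,002,000 − R$416,326.00 − R$28,947.37] = R$1,002,000 ÷ R$556,726.63 = 1.7998.

1.80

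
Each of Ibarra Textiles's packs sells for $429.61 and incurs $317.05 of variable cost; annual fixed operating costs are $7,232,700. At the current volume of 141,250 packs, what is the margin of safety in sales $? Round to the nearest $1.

Unit CM = price − variable cost = $429.61 − $317.05 = $112.56. Break-even units = $7,232,700 ÷ $112.56 = 64,256.40; break-even revenue = 64,256.40 × $429.61 = $27,605,190.54.
Current sales = 141,250 × $429.61 = $60,682,412.50.
Margin of safety = $60,682,412.50 − $27,605,190.54 = $33,077,222.

$33,077,222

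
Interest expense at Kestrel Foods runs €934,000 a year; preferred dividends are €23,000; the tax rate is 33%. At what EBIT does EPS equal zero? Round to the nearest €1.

Grossing the preferred dividend up to pre-tax terms: €23,000 / (1 − 0.33) = €34,328.36.
Financial break-even EBIT = interest + D_p ÷ (1 − t) = €934,000 + €34,328.36 = €968,328.36.

€968,328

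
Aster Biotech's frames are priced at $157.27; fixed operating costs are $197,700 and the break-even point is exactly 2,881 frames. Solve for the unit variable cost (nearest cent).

At break-even, FC = Q × (P − VC), so P − VC = $197,700 ÷ 2,881 = $68.6220.
Variable cost per unit = $157.27 − $68.6220 = $88.65.

$88.65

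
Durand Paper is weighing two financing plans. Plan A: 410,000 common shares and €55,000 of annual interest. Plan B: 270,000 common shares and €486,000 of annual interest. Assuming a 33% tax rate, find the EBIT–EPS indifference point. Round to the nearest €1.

€1,317,214

Set EPS_A = EPS_B: (EBIT − €55,000)(1 − 0.33) ÷ 410,000 = (EBIT − €486,000)(1 − 0.33) ÷ 270,000.
Cancelling (1 − t) and cross-multiplying: 270,000·(EBIT − 55,000) = 410,000·(EBIT − 486,000).
Solving, EBIT = (486,000·410,000 − 55,000·270,000) / (410,000 − 270,000) = 184,410,000,000 / 140,000 = 1,317,214.29.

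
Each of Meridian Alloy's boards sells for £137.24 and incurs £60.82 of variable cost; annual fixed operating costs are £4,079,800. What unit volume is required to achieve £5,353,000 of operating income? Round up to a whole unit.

Unit CM = price − variable cost = £137.24 − £60.82 = £76.42.
Units = (FC + target) / CM = (£4,079,800 + £5,353,000) / £76.42 = 123,433.66, so 123,434 boards.

123,434 boards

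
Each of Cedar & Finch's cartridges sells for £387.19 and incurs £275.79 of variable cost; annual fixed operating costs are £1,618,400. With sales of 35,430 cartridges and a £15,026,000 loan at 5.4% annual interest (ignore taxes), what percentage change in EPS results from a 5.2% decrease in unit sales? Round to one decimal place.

Contribution at this volume is 35,430 × £111.40 = £3,946,902.00.
Subtracting fixed costs: EBIT = £3,946,902.00 − £1,618,400 = £2,328,502.00.
After interest of £811,404.00, pre-tax earnings = £1,517,098.00.
Degree of combined leverage = contribution ÷ (EBIT − I) = £3,946,902.00 ÷ £1,517,098.00 = 2.6016.
%ΔEPS = DCL × %ΔSales = 2.6016 × -5.2% = -13.5%.

-13.5%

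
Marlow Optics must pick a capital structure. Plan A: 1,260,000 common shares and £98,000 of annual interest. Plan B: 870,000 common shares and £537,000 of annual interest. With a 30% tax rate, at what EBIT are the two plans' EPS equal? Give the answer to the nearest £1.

£1,516,308

At indifference, (EBIT − 98,000)(1 − t)/1,260,000 = (EBIT − 537,000)(1 − t)/870,000.
Cancelling (1 − t) and cross-multiplying: 870,000·(EBIT − 98,000) = 1,260,000·(EBIT − 537,000).
Solving, EBIT = (537,000·1,260,000 − 98,000·870,000) / (1,260,000 − 870,000) = 591,360,000,000 / 390,000 = 1,516,307.69.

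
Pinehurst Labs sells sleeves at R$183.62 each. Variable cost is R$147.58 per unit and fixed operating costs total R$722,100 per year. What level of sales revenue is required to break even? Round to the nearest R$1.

R$3,679,023

Contribution margin per unit = R$183.62 − R$147.58 = R$36.04, a CM ratio of R$36.04 ÷ R$183.62 = 0.1963.
Break-even sales = FC ÷ CM ratio = R$722,100 × R$183.62 / R$36.04 = R$3,679,023.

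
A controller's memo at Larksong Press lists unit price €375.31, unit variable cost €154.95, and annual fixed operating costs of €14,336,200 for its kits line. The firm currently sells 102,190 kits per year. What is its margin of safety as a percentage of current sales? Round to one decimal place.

36.3%

Each unit contributes €375.31 − €154.95 = €220.36. Break-even units = €14,336,200 ÷ €220.36 = 65,058.09; break-even revenue = 65,058.09 × €375.31 = €24,416,950.54.
Current sales = 102,190 × €375.31 = €38,352,928.90.
Margin of safety = (€38,352,928.90 − €24,416,950.54) ÷ €38,352,928.90 = 36.3%.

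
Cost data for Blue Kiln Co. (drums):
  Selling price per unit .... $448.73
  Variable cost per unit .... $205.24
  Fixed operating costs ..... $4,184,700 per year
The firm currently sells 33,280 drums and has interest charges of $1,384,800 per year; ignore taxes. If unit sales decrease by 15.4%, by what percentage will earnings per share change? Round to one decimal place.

At 33,280 units, contribution = 33,280 × $243.49 = $8,103,347.20.
Subtracting fixed costs: EBIT = $8,103,347.20 − $4,184,700 = $3,918,647.20.
After interest of $1,384,800.00, pre-tax earnings = $2,533,847.20.
DCL = total CM / (EBIT − I) = $8,103,347.20 / $2,533,847.20 = 3.1980.
%ΔEPS = DCL × %ΔSales = 3.1980 × -15.4% = -49.2%.

-49.2%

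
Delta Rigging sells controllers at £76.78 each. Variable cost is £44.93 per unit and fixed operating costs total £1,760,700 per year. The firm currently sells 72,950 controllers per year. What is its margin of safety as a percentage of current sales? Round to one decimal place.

24.2%

Unit CM = price − variable cost = £76.78 − £44.93 = £31.85. Break-even units = £1,760,700 ÷ £31.85 = 55,281.00; break-even revenue = 55,281.00 × £76.78 = £4,244,475.54.
Actual sales revenue = 72,950 × £76.78 = £5,601,101.00.
Margin of safety = (£5,601,101.00 − £4,244,475.54) ÷ £5,601,101.00 = 24.2%.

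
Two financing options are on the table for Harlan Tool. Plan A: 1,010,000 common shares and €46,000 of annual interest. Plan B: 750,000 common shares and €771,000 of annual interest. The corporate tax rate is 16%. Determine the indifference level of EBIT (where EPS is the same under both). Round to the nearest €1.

Set EPS_A = EPS_B: (EBIT − €46,000)(1 − 0.16) ÷ 1,010,000 = (EBIT − €771,000)(1 − 0.16) ÷ 750,000.
Cancelling (1 − t) and cross-multiplying: 750,000·(EBIT − 46,000) = 1,010,000·(EBIT − 771,000).
EBIT × (1,010,000 − 750,000) = 771,000 × 1,010,000 − 46,000 × 750,000 = 744,210,000,000, so EBIT = 744,210,000,000 ÷ 260,000 = 2,862,346.15.

€2,862,346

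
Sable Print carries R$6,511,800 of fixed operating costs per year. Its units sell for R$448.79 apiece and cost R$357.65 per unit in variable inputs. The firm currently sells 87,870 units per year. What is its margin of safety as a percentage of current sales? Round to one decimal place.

Contribution margin per unit = R$448.79 − R$357.65 = R$91.14. Break-even units = R$6,511,800 ÷ R$91.14 = 71,448.32; break-even revenue = 71,448.32 × R$448.79 = R$32,065,292.10.
Actual sales revenue = 87,870 × R$448.79 = R$39,435,177.30.
Margin of safety = (R$39,435,177.30 − R$32,065,292.10) ÷ R$39,435,177.30 = 18.7%.

18.7%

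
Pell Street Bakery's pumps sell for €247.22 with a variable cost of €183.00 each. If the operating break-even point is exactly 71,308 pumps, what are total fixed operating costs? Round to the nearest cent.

Contribution margin per unit = €247.22 − €183.00 = €64.22.
Since BE = FC / CM, FC = 71,308 × €64.22 = €4,579,399.76.

€4,579,399.76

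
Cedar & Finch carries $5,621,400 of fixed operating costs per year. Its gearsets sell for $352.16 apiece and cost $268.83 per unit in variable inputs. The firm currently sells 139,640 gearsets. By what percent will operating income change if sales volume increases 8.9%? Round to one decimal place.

Total contribution margin = 139,640 × $83.33 = $11,636,201.20.
Subtracting fixed costs: EBIT = $11,636,201.20 − $5,621,400 = $6,014,801.20.
Degree of operating leverage = $11,636,201.20 / $6,014,801.20 = 1.9346.
So EBIT moves 1.9346 × (+8.9%) = +17.2%.

+17.2%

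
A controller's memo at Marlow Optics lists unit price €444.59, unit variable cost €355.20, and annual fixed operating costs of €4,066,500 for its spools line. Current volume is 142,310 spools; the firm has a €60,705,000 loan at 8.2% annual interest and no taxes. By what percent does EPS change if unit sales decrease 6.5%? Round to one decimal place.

Total contribution margin = 142,310 × €89.39 = €12,721,090.90.
EBIT = €12,721,090.90 − €4,066,500 = €8,654,590.90.
Interest = €4,977,810.00, so EBIT − I = €3,676,780.90.
Degree of combined leverage = contribution ÷ (EBIT − I) = €12,721,090.90 ÷ €3,676,780.90 = 3.4598.
EPS therefore changes by 3.4598 × (-6.5%) = -22.5%.

-22.5%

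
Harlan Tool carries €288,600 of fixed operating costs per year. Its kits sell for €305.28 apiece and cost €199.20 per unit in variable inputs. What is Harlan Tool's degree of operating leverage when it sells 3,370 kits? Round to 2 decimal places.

5.19

Total contribution margin = 3,370 × €106.08 = €357,489.60.
Operating income = contribution − fixed costs = €357,489.60 − €288,600 = €68,889.60.
Degree of operating leverage = €357,489.60 / €68,889.60 = 5.1893.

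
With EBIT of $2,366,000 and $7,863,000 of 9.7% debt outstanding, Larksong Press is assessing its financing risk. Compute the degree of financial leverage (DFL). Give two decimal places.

1.48

Interest = $762,711.00.
DFL = EBIT ÷ (EBIT − I) = $2,366,000 ÷ ($2,366,000 − $762,711.00) = $2,366,000 ÷ $1,603,289.00 = 1.4757.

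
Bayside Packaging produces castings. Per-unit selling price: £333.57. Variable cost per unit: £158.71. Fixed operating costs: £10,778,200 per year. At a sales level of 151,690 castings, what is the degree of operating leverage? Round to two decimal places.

1.68

Contribution at this volume is 151,690 × £174.86 = £26,524,513.40.
EBIT = £26,524,513.40 − £10,778,200 = £15,746,313.40.
Degree of operating leverage = £26,524,513.40 / £15,746,313.40 = 1.6845.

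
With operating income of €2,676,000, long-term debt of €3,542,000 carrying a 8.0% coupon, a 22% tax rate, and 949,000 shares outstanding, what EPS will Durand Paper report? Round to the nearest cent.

Interest = €283,360.00, so EBT = €2,676,000 − €283,360.00 = €2,392,640.00.
After tax at 22%: net income = €2,392,640.00 × 0.78 = €1,866,259.20.
EPS = €1,866,259.20 ÷ 949,000 = €1.97.

€1.97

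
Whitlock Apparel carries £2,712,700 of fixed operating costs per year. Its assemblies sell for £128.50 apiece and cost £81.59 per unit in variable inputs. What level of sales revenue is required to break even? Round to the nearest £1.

£7,430,867

CM per unit = £128.50 − £81.59 = £46.91; CM ratio = £46.91 / £128.50 = 0.3651.
Break-even revenue = fixed costs × price ÷ CM = £2,712,700 × £128.50 ÷ £46.91 = £7,430,867.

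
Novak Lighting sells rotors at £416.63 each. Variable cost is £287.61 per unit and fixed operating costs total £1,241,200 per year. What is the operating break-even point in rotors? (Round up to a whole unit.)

Unit CM = price − variable cost = £416.63 − £287.61 = £129.02.
Break-even volume = fixed costs ÷ CM per unit = £1,241,200 ÷ £129.02 = 9,620.21, so 9,621 rotors.

9,621 rotors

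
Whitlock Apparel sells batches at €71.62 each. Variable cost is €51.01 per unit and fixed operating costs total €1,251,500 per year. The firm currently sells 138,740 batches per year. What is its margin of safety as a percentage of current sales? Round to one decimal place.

Each unit contributes €71.62 − €51.01 = €20.61. Break-even units = €1,251,500 ÷ €20.61 = 60,722.95; break-even revenue = 60,722.95 × €71.62 = €4,348,977.68.
Current sales = 138,740 × €71.62 = €9,936,558.80.
Margin of safety = (€9,936,558.80 − €4,348,977.68) ÷ €9,936,558.80 = 56.2%.

56.2%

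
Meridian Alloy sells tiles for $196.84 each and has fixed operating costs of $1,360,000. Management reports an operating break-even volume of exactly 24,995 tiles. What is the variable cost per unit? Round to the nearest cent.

At break-even, FC = Q × (P − VC), so P − VC = $1,360,000 ÷ 24,995 = $54.4109.
Variable cost per unit = $196.84 − $54.4109 = $142.43.

$142.43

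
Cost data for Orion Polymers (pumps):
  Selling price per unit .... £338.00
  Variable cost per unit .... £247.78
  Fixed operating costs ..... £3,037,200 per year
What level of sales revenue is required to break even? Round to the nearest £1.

CM per unit = £338.00 − £247.78 = £90.22; CM ratio = £90.22 / £338.00 = 0.2669.
Break-even revenue = fixed costs × price ÷ CM = £3,037,200 × £338.00 ÷ £90.22 = £11,378,559.

£11,378,559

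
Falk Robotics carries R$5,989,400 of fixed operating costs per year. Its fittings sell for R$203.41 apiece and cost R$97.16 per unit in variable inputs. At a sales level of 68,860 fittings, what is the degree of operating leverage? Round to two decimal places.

5.51

Contribution at this volume is 68,860 × R$106.25 = R$7,316,375.00.
Operating income = contribution − fixed costs = R$7,316,375.00 − R$5,989,400 = R$1,326,975.00.
DOL = contribution ÷ EBIT = R$7,316,375.00 ÷ R$1,326,975.00 = 5.5136.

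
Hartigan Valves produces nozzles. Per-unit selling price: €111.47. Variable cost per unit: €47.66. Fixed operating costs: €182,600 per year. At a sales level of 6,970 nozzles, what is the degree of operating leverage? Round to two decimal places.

1.70

Total contribution margin = 6,970 × €63.81 = €444,755.70.
Subtracting fixed costs: EBIT = €444,755.70 − €182,600 = €262,155.70.
So DOL = total CM / EBIT = €444,755.70 / €262,155.70 = 1.6965.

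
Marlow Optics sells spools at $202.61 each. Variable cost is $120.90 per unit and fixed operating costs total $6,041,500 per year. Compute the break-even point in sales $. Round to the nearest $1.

Contribution margin per unit = $202.61 − $120.90 = $81.71, a CM ratio of $81.71 ÷ $202.61 = 0.4033.
Break-even revenue = fixed costs × price ÷ CM = $6,041,500 × $202.61 ÷ $81.71 = $14,980,643.

$14,980,643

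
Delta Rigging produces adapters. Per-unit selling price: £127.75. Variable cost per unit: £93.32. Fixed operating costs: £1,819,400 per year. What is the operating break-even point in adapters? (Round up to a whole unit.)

Unit CM = price − variable cost = £127.75 − £93.32 = £34.43.
Units to break even: £1,819,400 ÷ £34.43 = 52,843.45, rounded up to 52,844.

52,844 adapters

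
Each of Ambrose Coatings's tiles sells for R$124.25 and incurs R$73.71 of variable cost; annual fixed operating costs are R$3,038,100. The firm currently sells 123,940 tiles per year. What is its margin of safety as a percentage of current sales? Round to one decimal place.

Each unit contributes R$124.25 − R$73.71 = R$50.54. Break-even units = R$3,038,100 ÷ R$50.54 = 60,112.78; break-even revenue = 60,112.78 × R$124.25 = R$7,469,013.16.
Actual sales revenue = 123,940 × R$124.25 = R$15,399,545.00.
Margin of safety = (R$15,399,545.00 − R$7,469,013.16) ÷ R$15,399,545.00 = 51.5%.

51.5%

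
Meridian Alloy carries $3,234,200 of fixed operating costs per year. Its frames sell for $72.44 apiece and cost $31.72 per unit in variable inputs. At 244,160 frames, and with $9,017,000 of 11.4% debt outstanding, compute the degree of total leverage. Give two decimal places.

Contribution at this volume is 244,160 × $40.72 = $9,942,195.20.
EBIT = $9,942,195.20 − $3,234,200 = $6,707,995.20. Interest = $1,027,938.00, so EBIT − I = $5,680,057.20.
DCL = contribution ÷ (EBIT − I) = $9,942,195.20 ÷ $5,680,057.20 = 1.7504.

1.75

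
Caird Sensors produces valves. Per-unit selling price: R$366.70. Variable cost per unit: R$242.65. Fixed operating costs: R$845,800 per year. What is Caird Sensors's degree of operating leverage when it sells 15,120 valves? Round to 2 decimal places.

1.82

At 15,120 units, contribution = 15,120 × R$124.05 = R$1,875,636.00.
Operating income = contribution − fixed costs = R$1,875,636.00 − R$845,800 = R$1,029,836.00.
So DOL = total CM / EBIT = R$1,875,636.00 / R$1,029,836.00 = 1.8213.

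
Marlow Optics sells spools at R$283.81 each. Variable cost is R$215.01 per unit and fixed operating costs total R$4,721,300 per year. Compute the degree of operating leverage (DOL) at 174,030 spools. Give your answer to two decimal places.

1.65

Contribution at this volume is 174,030 × R$68.80 = R$11,973,264.00.
Operating income = contribution − fixed costs = R$11,973,264.00 − R$4,721,300 = R$7,251,964.00.
Degree of operating leverage = R$11,973,264.00 / R$7,251,964.00 = 1.6510.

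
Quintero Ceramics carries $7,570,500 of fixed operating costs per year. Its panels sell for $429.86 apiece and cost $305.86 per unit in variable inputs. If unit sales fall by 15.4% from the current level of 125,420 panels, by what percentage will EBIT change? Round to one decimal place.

-30.0%

Contribution at this volume is 125,420 × $124.00 = $15,552,080.00.
EBIT = $15,552,080.00 − $7,570,500 = $7,981,580.00.
So DOL = total CM / EBIT = $15,552,080.00 / $7,981,580.00 = 1.9485.
Operating income changes by 1.9485 × -15.4% = -30.0%.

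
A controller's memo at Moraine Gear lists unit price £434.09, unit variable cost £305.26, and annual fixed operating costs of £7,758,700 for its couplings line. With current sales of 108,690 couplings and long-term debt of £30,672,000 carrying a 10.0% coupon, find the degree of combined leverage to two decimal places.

4.41

Total contribution margin = 108,690 × £128.83 = £14,002,532.70.
Subtracting fixed costs: EBIT = £14,002,532.70 − £7,758,700 = £6,243,832.70. Interest = £3,067,200.00.
DOL = £14,002,532.70 ÷ £6,243,832.70 = 2.2426; DFL = £6,243,832.70 ÷ £3,176,632.70 = 1.9656.
DCL = DOL × DFL = 2.2426 × 1.9656 = 4.4081.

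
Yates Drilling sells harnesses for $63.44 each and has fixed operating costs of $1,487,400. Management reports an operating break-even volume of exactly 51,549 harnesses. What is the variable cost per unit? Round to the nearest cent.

At break-even, FC = Q × (P − VC), so P − VC = $1,487,400 ÷ 51,549 = $28.8541.
Variable cost per unit = $63.44 − $28.8541 = $34.59.

$34.59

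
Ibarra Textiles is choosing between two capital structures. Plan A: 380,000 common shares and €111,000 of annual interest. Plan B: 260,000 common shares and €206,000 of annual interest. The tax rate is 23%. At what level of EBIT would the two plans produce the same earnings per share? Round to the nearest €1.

Set EPS_A = EPS_B: (EBIT − €111,000)(1 − 0.23) ÷ 380,000 = (EBIT − €206,000)(1 − 0.23) ÷ 260,000.
The (1 − t) factor cancels: (EBIT − 111,000) × 260,000 = (EBIT − 206,000) × 380,000.
Solving, EBIT = (206,000·380,000 − 111,000·260,000) / (380,000 − 260,000) = 49,420,000,000 / 120,000 = 411,833.33.

€411,833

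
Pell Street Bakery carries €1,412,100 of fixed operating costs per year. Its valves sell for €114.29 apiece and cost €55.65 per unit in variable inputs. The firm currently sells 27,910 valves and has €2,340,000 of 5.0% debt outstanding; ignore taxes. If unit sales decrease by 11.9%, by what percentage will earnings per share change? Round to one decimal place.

Contribution at this volume is 27,910 × €58.64 = €1,636,642.40.
EBIT = €1,636,642.40 − €1,412,100 = €224,542.40.
After interest of €117,000.00, pre-tax earnings = €107,542.40.
Degree of combined leverage = contribution ÷ (EBIT − I) = €1,636,642.40 ÷ €107,542.40 = 15.2186.
EPS therefore changes by 15.2186 × (-11.9%) = -181.1%.

-181.1%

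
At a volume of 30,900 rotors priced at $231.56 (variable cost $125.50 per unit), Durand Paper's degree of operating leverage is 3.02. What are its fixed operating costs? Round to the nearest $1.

Contribution at this volume is 30,900 × $106.06 = $3,277,254.00.
DOL = contribution / EBIT, so EBIT = $3,277,254.00 / 3.02 = $1,085,183.44.
And FC = contribution − EBIT = $3,277,254.00 − $1,085,183.44 = $2,192,071.

$2,192,071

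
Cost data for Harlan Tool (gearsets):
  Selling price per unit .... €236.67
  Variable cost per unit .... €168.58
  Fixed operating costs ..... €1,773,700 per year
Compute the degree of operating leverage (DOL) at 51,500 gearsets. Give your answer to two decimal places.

2.02

At 51,500 units, contribution = 51,500 × €68.09 = €3,506,635.00.
EBIT = €3,506,635.00 − €1,773,700 = €1,732,935.00.
Degree of operating leverage = €3,506,635.00 / €1,732,935.00 = 2.0235.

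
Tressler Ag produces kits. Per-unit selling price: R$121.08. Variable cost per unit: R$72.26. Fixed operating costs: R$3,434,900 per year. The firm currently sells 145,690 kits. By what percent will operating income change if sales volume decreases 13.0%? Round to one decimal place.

-25.1%

Total contribution margin = 145,690 × R$48.82 = R$7,112,585.80.
Operating income = contribution − fixed costs = R$7,112,585.80 − R$3,434,900 = R$3,677,685.80.
DOL = contribution ÷ EBIT = R$7,112,585.80 ÷ R$3,677,685.80 = 1.9340.
So EBIT moves 1.9340 × (-13.0%) = -25.1%.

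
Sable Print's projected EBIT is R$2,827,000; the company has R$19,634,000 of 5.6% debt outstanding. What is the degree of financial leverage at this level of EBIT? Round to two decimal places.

1.64

Interest = R$1,099,504.00.
DFL = EBIT ÷ (EBIT − I) = R$2,827,000 ÷ (R$2,827,000 − R$1,099,504.00) = R$2,827,000 ÷ R$1,727,496.00 = 1.6365.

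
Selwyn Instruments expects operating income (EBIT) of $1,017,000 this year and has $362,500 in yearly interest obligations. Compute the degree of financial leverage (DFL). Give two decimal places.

Annual interest charges come to $362,500.00.
Degree of financial leverage = EBIT / (EBIT − interest) = $1,017,000 / $654,500.00 = 1.5539.

1.55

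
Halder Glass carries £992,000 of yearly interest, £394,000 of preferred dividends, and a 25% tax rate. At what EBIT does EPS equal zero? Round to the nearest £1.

£1,517,333

Preferred dividends are paid after tax, so their pre-tax equivalent is £394,000 ÷ (1 − 0.25) = £525,333.33.
Financial break-even EBIT = interest + D_p ÷ (1 − t) = £992,000 + £525,333.33 = £1,517,333.33.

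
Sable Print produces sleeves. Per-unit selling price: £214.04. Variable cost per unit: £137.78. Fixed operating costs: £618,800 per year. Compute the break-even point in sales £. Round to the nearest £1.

£1,736,795

Contribution margin per unit = £214.04 − £137.78 = £76.26, a CM ratio of £76.26 ÷ £214.04 = 0.3563.
Break-even sales = FC ÷ CM ratio = £618,800 × £214.04 / £76.26 = £1,736,795.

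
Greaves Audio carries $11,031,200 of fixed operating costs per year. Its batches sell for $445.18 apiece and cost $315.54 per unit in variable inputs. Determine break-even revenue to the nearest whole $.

CM per unit = $445.18 − $315.54 = $129.64; CM ratio = $129.64 / $445.18 = 0.2912.
Break-even sales = FC ÷ CM ratio = $11,031,200 × $445.18 / $129.64 = $37,880,821.

$37,880,821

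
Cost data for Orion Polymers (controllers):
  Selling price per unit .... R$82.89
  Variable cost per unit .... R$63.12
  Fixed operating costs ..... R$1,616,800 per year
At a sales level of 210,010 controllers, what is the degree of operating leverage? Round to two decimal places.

1.64

Contribution at this volume is 210,010 × R$19.77 = R$4,151,897.70.
Operating income = contribution − fixed costs = R$4,151,897.70 − R$1,616,800 = R$2,535,097.70.
DOL = contribution ÷ EBIT = R$4,151,897.70 ÷ R$2,535,097.70 = 1.6378.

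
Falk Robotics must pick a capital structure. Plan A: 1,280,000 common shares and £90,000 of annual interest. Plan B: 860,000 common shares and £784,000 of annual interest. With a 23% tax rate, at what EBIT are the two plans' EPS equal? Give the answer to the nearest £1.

At indifference, (EBIT − 90,000)(1 − t)/1,280,000 = (EBIT − 784,000)(1 − t)/860,000.
The (1 − t) factor cancels: (EBIT − 90,000) × 860,000 = (EBIT − 784,000) × 1,280,000.
EBIT × (1,280,000 − 860,000) = 784,000 × 1,280,000 − 90,000 × 860,000 = 926,120,000,000, so EBIT = 926,120,000,000 ÷ 420,000 = 2,205,047.62.

£2,205,048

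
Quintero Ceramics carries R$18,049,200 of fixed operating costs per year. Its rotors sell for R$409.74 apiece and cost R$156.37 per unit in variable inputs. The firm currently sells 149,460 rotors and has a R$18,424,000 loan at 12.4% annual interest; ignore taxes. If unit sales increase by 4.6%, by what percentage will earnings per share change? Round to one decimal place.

+9.9%

Total contribution margin = 149,460 × R$253.37 = R$37,868,680.20.
EBIT = R$37,868,680.20 − R$18,049,200 = R$19,819,480.20.
After interest of R$2,284,576.00, pre-tax earnings = R$17,534,904.20.
Degree of combined leverage = contribution ÷ (EBIT − I) = R$37,868,680.20 ÷ R$17,534,904.20 = 2.1596.
EPS therefore changes by 2.1596 × (+4.6%) = +9.9%.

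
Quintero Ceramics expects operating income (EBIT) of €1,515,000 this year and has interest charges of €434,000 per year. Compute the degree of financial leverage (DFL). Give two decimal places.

1.40

Interest = €434,000.00.
Degree of financial leverage = EBIT / (EBIT − interest) = €1,515,000 / €1,081,000.00 = 1.4015.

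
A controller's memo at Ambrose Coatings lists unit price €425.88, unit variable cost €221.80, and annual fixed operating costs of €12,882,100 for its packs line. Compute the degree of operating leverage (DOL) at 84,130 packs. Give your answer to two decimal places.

Total contribution margin = 84,130 × €204.08 = €17,169,250.40.
Subtracting fixed costs: EBIT = €17,169,250.40 − €12,882,100 = €4,287,150.40.
DOL = contribution ÷ EBIT = €17,169,250.40 ÷ €4,287,150.40 = 4.0048.

4.00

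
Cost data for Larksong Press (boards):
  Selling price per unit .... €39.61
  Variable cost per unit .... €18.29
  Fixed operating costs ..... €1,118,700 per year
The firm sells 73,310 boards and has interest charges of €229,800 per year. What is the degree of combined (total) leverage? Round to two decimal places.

7.29

Contribution at this volume is 73,310 × €21.32 = €1,562,969.20.
Operating income = contribution − fixed costs = €1,562,969.20 − €1,118,700 = €444,269.20. Interest = €229,800.00.
DOL = €1,562,969.20 ÷ €444,269.20 = 3.5181; DFL = €444,269.20 ÷ €214,469.20 = 2.0715.
DCL = DOL × DFL = 3.5181 × 2.0715 = 7.2877.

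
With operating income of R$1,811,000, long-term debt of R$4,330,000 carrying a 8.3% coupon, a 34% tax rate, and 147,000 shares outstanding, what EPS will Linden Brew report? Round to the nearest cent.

R$6.52

Interest = R$359,390.00, so EBT = R$1,811,000 − R$359,390.00 = R$1,451,610.00.
After tax at 34%: net income = R$1,451,610.00 × 0.66 = R$958,062.60.
EPS = R$958,062.60 ÷ 147,000 = R$6.52.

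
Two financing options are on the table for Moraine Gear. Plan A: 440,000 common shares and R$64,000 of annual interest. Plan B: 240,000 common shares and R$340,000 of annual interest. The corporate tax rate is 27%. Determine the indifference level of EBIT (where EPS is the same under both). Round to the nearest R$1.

At indifference, (EBIT − 64,000)(1 − t)/440,000 = (EBIT − 340,000)(1 − t)/240,000.
Cancelling (1 − t) and cross-multiplying: 240,000·(EBIT − 64,000) = 440,000·(EBIT − 340,000).
Solving, EBIT = (340,000·440,000 − 64,000·240,000) / (440,000 − 240,000) = 134,240,000,000 / 200,000 = 671,200.00.

R$671,200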